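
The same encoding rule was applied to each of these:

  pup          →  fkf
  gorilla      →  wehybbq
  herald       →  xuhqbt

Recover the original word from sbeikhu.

It's a constant shift of +16 (ROT16).
Decoding sbeikhu: s−16=c, b−16=l, e−16=o, i−16=s, k−16=u, h−16=r, u−16=e.

closure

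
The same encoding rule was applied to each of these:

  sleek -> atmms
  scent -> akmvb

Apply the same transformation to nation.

vibqwv

Compare letters: s→a is +8, l→t is +8, e→m is +8 — a constant shift. Each letter is shifted forward by 8 in the alphabet (a Caesar shift of +8).
For nation: n+8=v, a+8=i, t+8=b, i+8=q, o+8=w, n+8=v.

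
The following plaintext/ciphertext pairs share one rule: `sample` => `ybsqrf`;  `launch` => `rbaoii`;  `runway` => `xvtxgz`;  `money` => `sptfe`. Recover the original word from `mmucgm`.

global

Shifts by position in sample: pos 0: s→y (+6), pos 1: a→b (+1), pos 2: m→s (+6), pos 3: p→q (+1) — repeating every 2. The shifts repeat in a cycle of length 2: positions 0,1,… shift by +6, +1, then the pattern repeats.
Reversing it on mmucgm: m−6=g, m−1=l, u−6=o, c−1=b, g−6=a, m−1=l.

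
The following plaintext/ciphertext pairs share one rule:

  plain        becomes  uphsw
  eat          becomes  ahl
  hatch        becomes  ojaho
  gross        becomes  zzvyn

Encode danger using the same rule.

ylnuhk

The word is reversed, then every letter is shifted forward by 7.
For danger: reverse → regnad; then shift: r+7=y, e+7=l, g+7=n, n+7=u, a+7=h, d+7=k.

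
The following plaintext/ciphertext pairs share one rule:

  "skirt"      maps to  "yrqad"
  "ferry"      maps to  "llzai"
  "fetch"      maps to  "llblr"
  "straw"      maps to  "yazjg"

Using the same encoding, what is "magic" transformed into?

shorm

In skirt: s→y is +6, k→r is +7, i→q is +8, r→a is +9 — the shift increases by 1 each position. The shift increases by 1 at each position, starting from +6: 6, 7, 8, ….
Applying it to magic: m+6=s, a+7=h, g+8=o, i+9=r, c+10=m.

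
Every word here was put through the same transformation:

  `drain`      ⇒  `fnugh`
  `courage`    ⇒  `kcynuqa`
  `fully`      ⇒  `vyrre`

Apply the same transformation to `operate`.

cxanuda

d(3)→f(5) and r(17)→n(13) fit y≡21x+20 (mod 26); the inverse of 21 mod 26 is 5. Each letter's alphabet position (a=0..z=25) is mapped through 21·x+20 mod 26 — an affine cipher.
On operate: o(14)→21·14+20≡2=c; p(15)→21·15+20≡23=x; e(4)→21·4+20≡0=a; r(17)→21·17+20≡13=n; a(0)→21·0+20≡20=u; t(19)→21·19+20≡3=d; e(4)→21·4+20≡0=a (all mod 26).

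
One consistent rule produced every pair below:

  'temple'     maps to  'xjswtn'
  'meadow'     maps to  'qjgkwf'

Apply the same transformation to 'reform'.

vjlvzv

In temple: t→x is +4, e→j is +5, m→s is +6, p→w is +7 — the shift increases by 1 each position. Letter i (0-indexed) is shifted by i+4, so successive shifts are 4, 5, 6, ….
For reform: r+4=v, e+5=j, f+6=l, o+7=v, r+8=z, m+9=v.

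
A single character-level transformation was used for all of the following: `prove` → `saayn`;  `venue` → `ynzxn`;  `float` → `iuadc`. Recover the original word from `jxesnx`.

gospel

Shifts by position in prove: pos 0: p→s (+3), pos 1: r→a (+9), pos 2: o→a (+12), pos 3: v→y (+3), pos 4: e→n (+9) — repeating every 3. A repeating key of period 3 is used — shifts +3, +9, +12 over and over.
Decoding jxesnx: j−3=g, x−9=o, e−12=s, s−3=p, n−9=e, x−12=l.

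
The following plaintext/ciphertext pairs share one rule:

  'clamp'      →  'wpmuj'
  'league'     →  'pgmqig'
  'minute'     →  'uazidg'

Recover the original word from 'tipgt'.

ruler

c(2)→w(22) and l(11)→p(15) fit y≡5x+12 (mod 26); the inverse of 5 mod 26 is 21. Each letter's alphabet position (a=0..z=25) is mapped through 5·x+12 mod 26 — an affine cipher.
Decoding tipgt: t(19)→21·(19−12)≡17=r; i(8)→21·(8−12)≡20=u; p(15)→21·(15−12)≡11=l; g(6)→21·(6−12)≡4=e; t(19)→21·(19−12)≡17=r (all mod 26).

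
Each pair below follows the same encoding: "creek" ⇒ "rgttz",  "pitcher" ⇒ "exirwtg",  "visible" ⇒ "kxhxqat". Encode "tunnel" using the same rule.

ijccta

Every letter moves 15 places later in the alphabet, wrapping around z→a.
For tunnel: t+15=i, u+15=j, n+15=c, n+15=c, e+15=t, l+15=a.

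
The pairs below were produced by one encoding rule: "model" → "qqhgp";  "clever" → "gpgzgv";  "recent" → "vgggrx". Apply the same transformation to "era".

Two shifts are in play — +2 for a/e/i/o/u, +4 for every other letter.
Applying it to era: e(vowel)+2=g, r(cons)+4=v, a(vowel)+2=c.

gvc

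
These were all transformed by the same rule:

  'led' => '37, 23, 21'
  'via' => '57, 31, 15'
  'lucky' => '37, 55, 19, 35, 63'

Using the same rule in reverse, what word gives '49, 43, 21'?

rod

l(#12)→37 and e(#5)→23: differences scale by 2, so n = 2·pos + 13. With a=1..z=26, the number is 2·pos + 13.
Reversing it on 49, 43, 21: 49→(49−13)÷2=18=r, 43→(43−13)÷2=15=o, 21→(21−13)÷2=4=d.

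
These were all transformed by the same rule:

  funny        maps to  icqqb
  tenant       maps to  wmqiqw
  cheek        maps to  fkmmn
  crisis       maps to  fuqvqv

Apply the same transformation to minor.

The rule splits by letter class: vowels +8, consonants +3.
For minor: m(cons)+3=p, i(vowel)+8=q, n(cons)+3=q, o(vowel)+8=w, r(cons)+3=u.

pqqwu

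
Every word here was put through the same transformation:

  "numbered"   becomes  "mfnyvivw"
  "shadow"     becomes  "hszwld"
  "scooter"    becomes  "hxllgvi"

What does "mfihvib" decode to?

Each pair mirrors across the alphabet (n↔m, u↔f, m↔n): positions sum to 25. Each letter is replaced by its mirror in the alphabet: a↔z, b↔y, c↔x, and so on (the Atbash cipher).
Decoding mfihvib: m↔n, f↔u, i↔r, h↔s, v↔e, i↔r, b↔y.

nursery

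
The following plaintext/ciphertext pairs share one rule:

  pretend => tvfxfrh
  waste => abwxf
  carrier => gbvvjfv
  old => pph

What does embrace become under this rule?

Two shifts are in play — +1 for a/e/i/o/u, +4 for every other letter.
Applying it to embrace: e(vowel)+1=f, m(cons)+4=q, b(cons)+4=f, r(cons)+4=v, a(vowel)+1=b, c(cons)+4=g, e(vowel)+1=f.

fqfvbgf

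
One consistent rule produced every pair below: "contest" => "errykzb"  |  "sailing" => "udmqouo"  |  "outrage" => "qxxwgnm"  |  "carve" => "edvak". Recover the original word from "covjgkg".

already

In contest: c→e is +2, o→r is +3, n→r is +4, t→y is +5 — the shift increases by 1 each position. Each letter shifts forward by (position + 2), i.e. 2, 3, 4, … — the shift grows by one for each successive letter.
Undoing it on covjgkg: c−2=a, o−3=l, v−4=r, j−5=e, g−6=a, k−7=d, g−8=y.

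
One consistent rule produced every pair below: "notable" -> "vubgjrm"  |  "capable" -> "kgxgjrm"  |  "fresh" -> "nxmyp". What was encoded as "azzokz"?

Shifts by position in notable: pos 0: n→v (+8), pos 1: o→u (+6), pos 2: t→b (+8), pos 3: a→g (+6) — repeating every 2. A repeating key of period 2 is used — shifts +8, +6 over and over.
Decoding azzokz: a−8=s, z−6=t, z−8=r, o−6=i, k−8=c, z−6=t.

strict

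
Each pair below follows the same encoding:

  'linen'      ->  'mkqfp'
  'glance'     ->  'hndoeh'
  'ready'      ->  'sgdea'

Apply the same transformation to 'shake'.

Shifts by position in linen: pos 0: l→m (+1), pos 1: i→k (+2), pos 2: n→q (+3), pos 3: e→f (+1), pos 4: n→p (+2) — repeating every 3. It's a Vigenère-style cipher with numeric key [1,2,3]: position i shifts by key[i mod 3].
Applying it to shake: s+1=t, h+2=j, a+3=d, k+1=l, e+2=g.

tjdlg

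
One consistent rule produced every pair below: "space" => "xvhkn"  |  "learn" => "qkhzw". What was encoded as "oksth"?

jelly

In space: s→x is +5, p→v is +6, a→h is +7, c→k is +8 — the shift increases by 1 each position. Each letter shifts forward by (position + 5), i.e. 5, 6, 7, … — the shift grows by one for each successive letter.
Decoding oksth: o−5=j, k−6=e, s−7=l, t−8=l, h−9=y.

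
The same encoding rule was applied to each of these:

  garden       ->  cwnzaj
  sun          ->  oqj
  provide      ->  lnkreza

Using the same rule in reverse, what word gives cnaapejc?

Compare letters: g→c is +22, a→w is +22, r→n is +22 — a constant shift. This is a Caesar cipher with shift 22.
Decoding cnaapejc: c−22=g, n−22=r, a−22=e, a−22=e, p−22=t, e−22=i, j−22=n, c−22=g.

greeting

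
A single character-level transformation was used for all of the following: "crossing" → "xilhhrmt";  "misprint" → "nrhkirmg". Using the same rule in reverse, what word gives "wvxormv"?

decline

Each pair mirrors across the alphabet (c↔x, r↔i, o↔l): positions sum to 25. Each letter is replaced by its mirror in the alphabet: a↔z, b↔y, c↔x, and so on (the Atbash cipher).
Reversing it on wvxormv: w↔d, v↔e, x↔c, o↔l, r↔i, m↔n, v↔e.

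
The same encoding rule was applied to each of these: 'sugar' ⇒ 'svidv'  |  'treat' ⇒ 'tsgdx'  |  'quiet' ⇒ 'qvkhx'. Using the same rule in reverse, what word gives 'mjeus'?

In sugar: s→s is +0, u→v is +1, g→i is +2, a→d is +3 — the shift increases by 1 each position. The shift increases by 1 at each position, starting from +0: 0, 1, 2, ….
Reversing it on mjeus: m−0=m, j−1=i, e−2=c, u−3=r, s−4=o.

micro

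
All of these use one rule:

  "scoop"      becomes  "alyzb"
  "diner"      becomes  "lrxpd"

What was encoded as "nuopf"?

In scoop: s→a is +8, c→l is +9, o→y is +10, o→z is +11 — the shift increases by 1 each position. Each letter shifts forward by (position + 8), i.e. 8, 9, 10, … — the shift grows by one for each successive letter.
Undoing it on nuopf: n−8=f, u−9=l, o−10=e, p−11=e, f−12=t.

fleet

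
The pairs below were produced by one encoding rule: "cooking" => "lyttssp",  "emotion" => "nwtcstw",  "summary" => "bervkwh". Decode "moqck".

Shifts by position in cooking: pos 0: c→l (+9), pos 1: o→y (+10), pos 2: o→t (+5), pos 3: k→t (+9), pos 4: i→s (+10), pos 5: n→s (+5) — repeating every 3. A repeating key of period 3 is used — shifts +9, +10, +5 over and over.
Reversing it on moqck: m−9=d, o−10=e, q−5=l, c−9=t, k−10=a.

delta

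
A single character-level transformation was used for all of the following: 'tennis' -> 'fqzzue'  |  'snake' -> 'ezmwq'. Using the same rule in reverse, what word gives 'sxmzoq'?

glance

Compare letters: t→f is +12, e→q is +12, n→z is +12 — a constant shift. This is a Caesar cipher with shift 12.
Undoing it on sxmzoq: s−12=g, x−12=l, m−12=a, z−12=n, o−12=c, q−12=e.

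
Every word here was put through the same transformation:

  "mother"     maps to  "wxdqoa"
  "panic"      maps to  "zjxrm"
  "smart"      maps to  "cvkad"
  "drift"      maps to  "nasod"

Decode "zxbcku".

portal

Shifts by position in mother: pos 0: m→w (+10), pos 1: o→x (+9), pos 2: t→d (+10), pos 3: h→q (+9) — repeating every 2. The shifts repeat in a cycle of length 2: positions 0,1,… shift by +10, +9, then the pattern repeats.
Undoing it on zxbcku: z−10=p, x−9=o, b−10=r, c−9=t, k−10=a, u−9=l.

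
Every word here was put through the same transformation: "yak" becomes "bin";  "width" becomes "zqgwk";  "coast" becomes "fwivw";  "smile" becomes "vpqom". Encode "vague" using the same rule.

Two shifts are in play — +8 for a/e/i/o/u, +3 for every other letter.
Applying it to vague: v(cons)+3=y, a(vowel)+8=i, g(cons)+3=j, u(vowel)+8=c, e(vowel)+8=m.

yijcm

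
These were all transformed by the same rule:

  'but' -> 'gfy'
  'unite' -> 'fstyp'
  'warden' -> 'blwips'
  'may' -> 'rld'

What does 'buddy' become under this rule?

gfiid

The rule splits by letter class: vowels +11, consonants +5.
Applying it to buddy: b(cons)+5=g, u(vowel)+11=f, d(cons)+5=i, d(cons)+5=i, y(cons)+5=d.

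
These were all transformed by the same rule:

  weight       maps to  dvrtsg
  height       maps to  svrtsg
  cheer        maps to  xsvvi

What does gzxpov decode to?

tackle

Each pair mirrors across the alphabet (w↔d, e↔v, i↔r): positions sum to 25. This is the alphabet-reversal cipher (Atbash): a becomes z, b becomes y, etc.
Reversing it on gzxpov: g↔t, z↔a, x↔c, p↔k, o↔l, v↔e.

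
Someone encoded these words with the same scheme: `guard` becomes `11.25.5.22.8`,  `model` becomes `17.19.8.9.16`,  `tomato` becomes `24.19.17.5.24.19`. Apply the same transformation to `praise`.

20.22.5.13.23.9

g is letter #7 and maps to 11: an offset of 4. Letters become their 1-based position plus 4 (so a→5, b→6, …).
Applying it to praise: p=16→20, r=18→22, a=1→5, i=9→13, s=19→23, e=5→9.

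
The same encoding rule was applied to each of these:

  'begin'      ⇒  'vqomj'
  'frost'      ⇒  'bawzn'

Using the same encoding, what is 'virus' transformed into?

aczqd

Read the word backwards and shift each letter +8.
On virus: reverse → suriv; then shift: s+8=a, u+8=c, r+8=z, i+8=q, v+8=d.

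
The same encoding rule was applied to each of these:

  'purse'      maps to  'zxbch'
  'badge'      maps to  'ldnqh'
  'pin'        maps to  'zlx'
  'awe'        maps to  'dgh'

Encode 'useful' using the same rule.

xchpxv

The shift depends on letter class: consonant p→z is +10, but vowel u→x is +3. Vowels shift forward by 3 and consonants shift forward by 10.
Applying it to useful: u(vowel)+3=x, s(cons)+10=c, e(vowel)+3=h, f(cons)+10=p, u(vowel)+3=x, l(cons)+10=v.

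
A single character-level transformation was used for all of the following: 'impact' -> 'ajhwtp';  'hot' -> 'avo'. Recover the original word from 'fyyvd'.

worry

The word is reversed, then every letter is shifted forward by 7.
Reversing it on fyyvd: shift back: f−7=y, y−7=r, y−7=r, v−7=o, d−7=w → yrrow; then reverse → worry.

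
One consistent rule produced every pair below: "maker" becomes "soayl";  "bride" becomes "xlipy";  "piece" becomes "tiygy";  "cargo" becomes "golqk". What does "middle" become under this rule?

m(12)→s(18) and a(0)→o(14) fit y≡9x+14 (mod 26); the inverse of 9 mod 26 is 3. Treating letters as 0–25, the rule is x ↦ 9x + 14 (mod 26).
Applying it to middle: m(12)→9·12+14≡18=s; i(8)→9·8+14≡8=i; d(3)→9·3+14≡15=p; d(3)→9·3+14≡15=p; l(11)→9·11+14≡9=j; e(4)→9·4+14≡24=y (all mod 26).

sippjy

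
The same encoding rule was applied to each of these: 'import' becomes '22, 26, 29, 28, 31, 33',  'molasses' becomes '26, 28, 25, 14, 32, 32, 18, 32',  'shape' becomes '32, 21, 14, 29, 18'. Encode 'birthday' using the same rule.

i is letter #9 and maps to 22: an offset of 13. Each letter is replaced by its alphabet position (a=1..z=26) + 13.
On birthday: b=2→15, i=9→22, r=18→31, t=20→33, h=8→21, d=4→17, a=1→14, y=25→38.

15, 22, 31, 33, 21, 17, 14, 38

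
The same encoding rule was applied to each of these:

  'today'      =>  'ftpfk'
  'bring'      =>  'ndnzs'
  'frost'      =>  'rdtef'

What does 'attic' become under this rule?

fffno

The shift depends on letter class: consonant t→f is +12, but vowel o→t is +5. Two shifts are in play — +5 for a/e/i/o/u, +12 for every other letter.
On attic: a(vowel)+5=f, t(cons)+12=f, t(cons)+12=f, i(vowel)+5=n, c(cons)+12=o.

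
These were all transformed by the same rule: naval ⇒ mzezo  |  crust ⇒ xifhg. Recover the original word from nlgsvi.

Each letter is replaced by its mirror in the alphabet: a↔z, b↔y, c↔x, and so on (the Atbash cipher).
Decoding nlgsvi: n↔m, l↔o, g↔t, s↔h, v↔e, i↔r.

mother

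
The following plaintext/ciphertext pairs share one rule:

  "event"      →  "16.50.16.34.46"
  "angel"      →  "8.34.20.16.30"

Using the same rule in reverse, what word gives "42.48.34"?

e(#5)→16 and v(#22)→50: differences scale by 2, so n = 2·pos + 6. With a=1..z=26, the number is 2·pos + 6.
Undoing it on 42.48.34: 42→(42−6)÷2=18=r, 48→(48−6)÷2=21=u, 34→(34−6)÷2=14=n.

run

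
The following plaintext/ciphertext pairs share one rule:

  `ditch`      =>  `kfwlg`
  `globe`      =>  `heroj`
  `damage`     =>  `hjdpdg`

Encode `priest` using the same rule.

The word is reversed, then every letter is shifted forward by 3.
Applying it to priest: reverse → tseirp; then shift: t+3=w, s+3=v, e+3=h, i+3=l, r+3=u, p+3=s.

wvhlus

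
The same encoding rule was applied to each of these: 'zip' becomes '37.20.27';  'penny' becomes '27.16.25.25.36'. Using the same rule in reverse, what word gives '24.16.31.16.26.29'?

z is letter #26 and maps to 37: an offset of 11. The number is (letter's place in the alphabet, a=1) + 11.
Decoding 24.16.31.16.26.29: 24→(24−11)÷1=13=m, 16→(16−11)÷1=5=e, 31→(31−11)÷1=20=t, 16→(16−11)÷1=5=e, 26→(26−11)÷1=15=o, 29→(29−11)÷1=18=r.

meteor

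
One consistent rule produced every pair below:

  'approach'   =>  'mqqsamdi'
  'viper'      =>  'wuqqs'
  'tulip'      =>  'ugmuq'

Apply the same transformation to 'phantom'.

qimouan

The shift depends on letter class: consonant p→q is +1, but vowel a→m is +12. Vowels shift forward by 12 and consonants shift forward by 1.
For phantom: p(cons)+1=q, h(cons)+1=i, a(vowel)+12=m, n(cons)+1=o, t(cons)+1=u, o(vowel)+12=a, m(cons)+1=n.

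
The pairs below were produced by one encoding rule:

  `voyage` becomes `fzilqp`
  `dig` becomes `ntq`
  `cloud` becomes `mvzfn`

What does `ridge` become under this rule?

btnqp

Vowels shift forward by 11 and consonants shift forward by 10.
Applying it to ridge: r(cons)+10=b, i(vowel)+11=t, d(cons)+10=n, g(cons)+10=q, e(vowel)+11=p.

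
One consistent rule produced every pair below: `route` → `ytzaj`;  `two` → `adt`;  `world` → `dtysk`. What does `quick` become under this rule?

xznjr

Two shifts are in play — +5 for a/e/i/o/u, +7 for every other letter.
On quick: q(cons)+7=x, u(vowel)+5=z, i(vowel)+5=n, c(cons)+7=j, k(cons)+7=r.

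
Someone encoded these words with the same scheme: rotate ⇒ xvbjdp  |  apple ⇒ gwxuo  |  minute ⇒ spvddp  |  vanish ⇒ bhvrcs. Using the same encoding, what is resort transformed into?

In rotate: r→x is +6, o→v is +7, t→b is +8, a→j is +9 — the shift increases by 1 each position. The shift increases by 1 at each position, starting from +6: 6, 7, 8, ….
Applying it to resort: r+6=x, e+7=l, s+8=a, o+9=x, r+10=b, t+11=e.

xlaxbe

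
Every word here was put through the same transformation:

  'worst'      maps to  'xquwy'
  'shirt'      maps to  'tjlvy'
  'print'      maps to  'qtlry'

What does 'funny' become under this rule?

In worst: w→x is +1, o→q is +2, r→u is +3, s→w is +4 — the shift increases by 1 each position. Each letter shifts forward by (position + 1), i.e. 1, 2, 3, … — the shift grows by one for each successive letter.
On funny: f+1=g, u+2=w, n+3=q, n+4=r, y+5=d.

gwqrd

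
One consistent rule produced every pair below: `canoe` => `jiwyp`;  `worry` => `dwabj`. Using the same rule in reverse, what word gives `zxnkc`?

In canoe: c→j is +7, a→i is +8, n→w is +9, o→y is +10 — the shift increases by 1 each position. Each letter shifts forward by (position + 7), i.e. 7, 8, 9, … — the shift grows by one for each successive letter.
Decoding zxnkc: z−7=s, x−8=p, n−9=e, k−10=a, c−11=r.

spear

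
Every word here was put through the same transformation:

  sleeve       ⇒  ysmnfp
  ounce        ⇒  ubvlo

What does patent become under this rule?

vhbnxe

Each letter shifts forward by (position + 6), i.e. 6, 7, 8, … — the shift grows by one for each successive letter.
For patent: p+6=v, a+7=h, t+8=b, e+9=n, n+10=x, t+11=e.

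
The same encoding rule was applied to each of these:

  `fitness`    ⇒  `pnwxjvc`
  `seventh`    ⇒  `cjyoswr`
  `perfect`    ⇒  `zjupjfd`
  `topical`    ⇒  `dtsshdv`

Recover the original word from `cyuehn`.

struck

Shifts by position in fitness: pos 0: f→p (+10), pos 1: i→n (+5), pos 2: t→w (+3), pos 3: n→x (+10), pos 4: e→j (+5), pos 5: s→v (+3) — repeating every 3. The shifts repeat in a cycle of length 3: positions 0,1,… shift by +10, +5, +3, then the pattern repeats.
Undoing it on cyuehn: c−10=s, y−5=t, u−3=r, e−10=u, h−5=c, n−3=k.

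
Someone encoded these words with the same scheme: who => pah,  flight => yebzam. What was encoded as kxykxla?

refresh

This is a Caesar cipher with shift 19.
Decoding kxykxla: k−19=r, x−19=e, y−19=f, k−19=r, x−19=e, l−19=s, a−19=h.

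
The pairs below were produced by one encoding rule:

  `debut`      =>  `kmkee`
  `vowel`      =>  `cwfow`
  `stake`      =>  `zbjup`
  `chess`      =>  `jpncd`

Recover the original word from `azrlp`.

In debut: d→k is +7, e→m is +8, b→k is +9, u→e is +10 — the shift increases by 1 each position. The shift increases by 1 at each position, starting from +7: 7, 8, 9, ….
Decoding azrlp: a−7=t, z−8=r, r−9=i, l−10=b, p−11=e.

tribe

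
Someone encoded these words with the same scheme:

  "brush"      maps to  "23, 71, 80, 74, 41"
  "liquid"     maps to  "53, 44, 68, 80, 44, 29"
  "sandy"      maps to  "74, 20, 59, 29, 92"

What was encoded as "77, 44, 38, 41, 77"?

tight

Each letter becomes 3×(its alphabet position, a=1..z=26) + 17.
Reversing it on 77, 44, 38, 41, 77: 77→(77−17)÷3=20=t, 44→(44−17)÷3=9=i, 38→(38−17)÷3=7=g, 41→(41−17)÷3=8=h, 77→(77−17)÷3=20=t.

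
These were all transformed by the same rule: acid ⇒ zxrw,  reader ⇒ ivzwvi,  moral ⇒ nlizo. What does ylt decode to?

bog

Each pair mirrors across the alphabet (a↔z, c↔x, i↔r): positions sum to 25. This is the alphabet-reversal cipher (Atbash): a becomes z, b becomes y, etc.
Undoing it on ylt: y↔b, l↔o, t↔g.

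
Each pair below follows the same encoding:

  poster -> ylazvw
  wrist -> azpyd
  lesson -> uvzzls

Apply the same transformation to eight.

aonpl

The output letters match the input read backwards, each shifted +7: poster reversed is retsop. The word is reversed, then every letter is shifted forward by 7.
For eight: reverse → thgie; then shift: t+7=a, h+7=o, g+7=n, i+7=p, e+7=l.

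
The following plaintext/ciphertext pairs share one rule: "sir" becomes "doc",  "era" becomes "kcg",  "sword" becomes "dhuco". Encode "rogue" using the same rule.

The shift depends on letter class: consonant s→d is +11, but vowel i→o is +6. Vowels shift forward by 6 and consonants shift forward by 11.
For rogue: r(cons)+11=c, o(vowel)+6=u, g(cons)+11=r, u(vowel)+6=a, e(vowel)+6=k.

curak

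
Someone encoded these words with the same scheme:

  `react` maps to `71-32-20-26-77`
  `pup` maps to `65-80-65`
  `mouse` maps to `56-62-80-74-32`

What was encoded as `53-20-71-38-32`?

large

r(#18)→71 and e(#5)→32: differences scale by 3, so n = 3·pos + 17. Each letter becomes 3×(its alphabet position, a=1..z=26) + 17.
Undoing it on 53-20-71-38-32: 53→(53−17)÷3=12=l, 20→(20−17)÷3=1=a, 71→(71−17)÷3=18=r, 38→(38−17)÷3=7=g, 32→(32−17)÷3=5=e.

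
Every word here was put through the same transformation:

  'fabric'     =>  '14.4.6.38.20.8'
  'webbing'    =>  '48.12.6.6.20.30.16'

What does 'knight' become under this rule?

24.30.20.16.18.42

f(#6)→14 and a(#1)→4: differences scale by 2, so n = 2·pos + 2. The formula is n = 2×(alphabet index, a=1) + 2.
Applying it to knight: k=11→24, n=14→30, i=9→20, g=7→16, h=8→18, t=20→42.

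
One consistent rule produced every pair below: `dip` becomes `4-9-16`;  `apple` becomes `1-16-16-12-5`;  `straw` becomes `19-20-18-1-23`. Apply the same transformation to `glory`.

7-12-15-18-25

d is letter #4 and maps to 4: an offset of 0. Letters become their 1-indexed alphabet positions: a=1 … z=26.
On glory: g=7→7, l=12→12, o=15→15, r=18→18, y=25→25.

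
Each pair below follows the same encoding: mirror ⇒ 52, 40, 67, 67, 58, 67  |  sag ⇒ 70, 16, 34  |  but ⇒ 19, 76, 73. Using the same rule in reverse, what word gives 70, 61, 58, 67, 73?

sport

m(#13)→52 and i(#9)→40: differences scale by 3, so n = 3·pos + 13. With a=1..z=26, the number is 3·pos + 13.
Reversing it on 70, 61, 58, 67, 73: 70→(70−13)÷3=19=s, 61→(61−13)÷3=16=p, 58→(58−13)÷3=15=o, 67→(67−13)÷3=18=r, 73→(73−13)÷3=20=t.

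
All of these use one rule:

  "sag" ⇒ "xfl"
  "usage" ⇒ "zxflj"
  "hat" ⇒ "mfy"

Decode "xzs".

sun

Compare letters: s→x is +5, a→f is +5, g→l is +5 — a constant shift. It's a constant shift of +5 (ROT5).
Decoding xzs: x−5=s, z−5=u, s−5=n.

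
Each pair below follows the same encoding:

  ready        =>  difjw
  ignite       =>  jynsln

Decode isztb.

wound

The output letters match the input read backwards, each shifted +5: ready reversed is ydaer. The word is reversed, then every letter is shifted forward by 5.
Decoding isztb: shift back: i−5=d, s−5=n, z−5=u, t−5=o, b−5=w → dnuow; then reverse → wound.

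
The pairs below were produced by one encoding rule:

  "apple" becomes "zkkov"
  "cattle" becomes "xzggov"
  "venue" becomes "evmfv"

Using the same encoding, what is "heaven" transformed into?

Each pair mirrors across the alphabet (a↔z, p↔k, p↔k): positions sum to 25. This is the alphabet-reversal cipher (Atbash): a becomes z, b becomes y, etc.
Applying it to heaven: h↔s, e↔v, a↔z, v↔e, e↔v, n↔m.

svzevm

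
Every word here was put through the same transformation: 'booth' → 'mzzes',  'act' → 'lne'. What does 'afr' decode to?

Compare letters: b→m is +11, o→z is +11, o→z is +11 — a constant shift. This is a Caesar cipher with shift 11.
Reversing it on afr: a−11=p, f−11=u, r−11=g.

pug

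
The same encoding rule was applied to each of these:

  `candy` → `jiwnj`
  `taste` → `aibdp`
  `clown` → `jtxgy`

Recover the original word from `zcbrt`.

In candy: c→j is +7, a→i is +8, n→w is +9, d→n is +10 — the shift increases by 1 each position. Each letter shifts forward by (position + 7), i.e. 7, 8, 9, … — the shift grows by one for each successive letter.
Reversing it on zcbrt: z−7=s, c−8=u, b−9=s, r−10=h, t−11=i.

sushi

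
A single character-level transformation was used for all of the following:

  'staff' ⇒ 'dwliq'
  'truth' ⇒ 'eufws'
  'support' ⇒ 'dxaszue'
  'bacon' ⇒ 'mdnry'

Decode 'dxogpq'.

It's a Vigenère-style cipher with numeric key [11,3]: position i shifts by key[i mod 2].
Decoding dxogpq: d−11=s, x−3=u, o−11=d, g−3=d, p−11=e, q−3=n.

sudden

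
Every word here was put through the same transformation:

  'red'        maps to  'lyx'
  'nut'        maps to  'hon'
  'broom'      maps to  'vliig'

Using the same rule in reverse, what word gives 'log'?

rum

Compare letters: r→l is +20, e→y is +20, d→x is +20 — a constant shift. Every letter moves 20 places later in the alphabet, wrapping around z→a.
Undoing it on log: l−20=r, o−20=u, g−20=m.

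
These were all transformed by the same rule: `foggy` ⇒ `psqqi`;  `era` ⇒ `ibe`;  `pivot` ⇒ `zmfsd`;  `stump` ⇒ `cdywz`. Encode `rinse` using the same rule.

The shift depends on letter class: consonant f→p is +10, but vowel o→s is +4. Two shifts are in play — +4 for a/e/i/o/u, +10 for every other letter.
On rinse: r(cons)+10=b, i(vowel)+4=m, n(cons)+10=x, s(cons)+10=c, e(vowel)+4=i.

bmxci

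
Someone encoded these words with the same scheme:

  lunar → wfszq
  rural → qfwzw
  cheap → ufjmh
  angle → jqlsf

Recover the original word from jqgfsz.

unable

Read the word backwards and shift each letter +5.
Reversing it on jqgfsz: shift back: j−5=e, q−5=l, g−5=b, f−5=a, s−5=n, z−5=u → elbanu; then reverse → unable.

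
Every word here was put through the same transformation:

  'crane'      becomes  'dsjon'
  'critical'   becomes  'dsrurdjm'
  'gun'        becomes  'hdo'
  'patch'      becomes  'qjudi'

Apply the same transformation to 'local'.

mxdjm

The shift depends on letter class: consonant c→d is +1, but vowel a→j is +9. Two shifts are in play — +9 for a/e/i/o/u, +1 for every other letter.
On local: l(cons)+1=m, o(vowel)+9=x, c(cons)+1=d, a(vowel)+9=j, l(cons)+1=m.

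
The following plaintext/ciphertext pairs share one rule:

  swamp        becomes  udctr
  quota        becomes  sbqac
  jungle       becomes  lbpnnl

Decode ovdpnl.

mobile

Shifts by position in swamp: pos 0: s→u (+2), pos 1: w→d (+7), pos 2: a→c (+2), pos 3: m→t (+7) — repeating every 2. A repeating key of period 2 is used — shifts +2, +7 over and over.
Reversing it on ovdpnl: o−2=m, v−7=o, d−2=b, p−7=i, n−2=l, l−7=e.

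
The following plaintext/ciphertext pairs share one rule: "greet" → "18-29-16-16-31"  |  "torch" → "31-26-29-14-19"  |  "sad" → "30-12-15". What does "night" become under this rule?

25-20-18-19-31

Letters become their 1-based position plus 11 (so a→12, b→13, …).
Applying it to night: n=14→25, i=9→20, g=7→18, h=8→19, t=20→31.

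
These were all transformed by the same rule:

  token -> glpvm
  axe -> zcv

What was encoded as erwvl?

This is the alphabet-reversal cipher (Atbash): a becomes z, b becomes y, etc.
Reversing it on erwvl: e↔v, r↔i, w↔d, v↔e, l↔o.

video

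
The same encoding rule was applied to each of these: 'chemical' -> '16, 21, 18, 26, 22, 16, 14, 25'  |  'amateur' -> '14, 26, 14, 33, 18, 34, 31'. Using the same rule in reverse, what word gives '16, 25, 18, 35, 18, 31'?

clever

Each letter is replaced by its alphabet position (a=1..z=26) + 13.
Decoding 16, 25, 18, 35, 18, 31: 16→(16−13)÷1=3=c, 25→(25−13)÷1=12=l, 18→(18−13)÷1=5=e, 35→(35−13)÷1=22=v, 18→(18−13)÷1=5=e, 31→(31−13)÷1=18=r.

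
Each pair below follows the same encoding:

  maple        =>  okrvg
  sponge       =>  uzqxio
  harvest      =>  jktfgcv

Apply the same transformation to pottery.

ryvdgba

The shifts repeat in a cycle of length 2: positions 0,1,… shift by +2, +10, then the pattern repeats.
On pottery: p+2=r, o+10=y, t+2=v, t+10=d, e+2=g, r+10=b, y+2=a.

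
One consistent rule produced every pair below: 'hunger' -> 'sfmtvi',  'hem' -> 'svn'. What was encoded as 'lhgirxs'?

Each pair mirrors across the alphabet (h↔s, u↔f, n↔m): positions sum to 25. Letters are reflected about the middle of the alphabet (position → 25−position): Atbash.
Undoing it on lhgirxs: l↔o, h↔s, g↔t, i↔r, r↔i, x↔c, s↔h.

ostrich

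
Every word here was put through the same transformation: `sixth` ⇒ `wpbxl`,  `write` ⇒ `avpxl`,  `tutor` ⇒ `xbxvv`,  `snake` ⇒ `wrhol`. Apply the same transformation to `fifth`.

jpjxl

The shift depends on letter class: consonant s→w is +4, but vowel i→p is +7. Two shifts are in play — +7 for a/e/i/o/u, +4 for every other letter.
On fifth: f(cons)+4=j, i(vowel)+7=p, f(cons)+4=j, t(cons)+4=x, h(cons)+4=l.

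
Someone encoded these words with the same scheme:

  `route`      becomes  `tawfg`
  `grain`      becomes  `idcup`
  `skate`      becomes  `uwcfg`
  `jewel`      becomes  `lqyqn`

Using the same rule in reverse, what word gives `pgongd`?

number

It's a Vigenère-style cipher with numeric key [2,12]: position i shifts by key[i mod 2].
Reversing it on pgongd: p−2=n, g−12=u, o−2=m, n−12=b, g−2=e, d−12=r.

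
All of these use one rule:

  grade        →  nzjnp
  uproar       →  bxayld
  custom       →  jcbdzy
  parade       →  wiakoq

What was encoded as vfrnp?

In grade: g→n is +7, r→z is +8, a→j is +9, d→n is +10 — the shift increases by 1 each position. The shift increases by 1 at each position, starting from +7: 7, 8, 9, ….
Undoing it on vfrnp: v−7=o, f−8=x, r−9=i, n−10=d, p−11=e.

oxide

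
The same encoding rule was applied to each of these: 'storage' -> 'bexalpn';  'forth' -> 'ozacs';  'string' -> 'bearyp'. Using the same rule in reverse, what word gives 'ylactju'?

partial

Shifts by position in storage: pos 0: s→b (+9), pos 1: t→e (+11), pos 2: o→x (+9), pos 3: r→a (+9), pos 4: a→l (+11), pos 5: g→p (+9) — repeating every 3. The shifts repeat in a cycle of length 3: positions 0,1,… shift by +9, +11, +9, then the pattern repeats.
Undoing it on ylactju: y−9=p, l−11=a, a−9=r, c−9=t, t−11=i, j−9=a, u−9=l.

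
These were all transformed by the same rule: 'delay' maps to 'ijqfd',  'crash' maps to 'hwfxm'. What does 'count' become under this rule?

htzsy

Each letter is shifted forward by 5 in the alphabet (a Caesar shift of +5).
On count: c+5=h, o+5=t, u+5=z, n+5=s, t+5=y.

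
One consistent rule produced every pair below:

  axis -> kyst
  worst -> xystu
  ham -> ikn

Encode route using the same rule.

syeuo

The shift depends on letter class: consonant x→y is +1, but vowel a→k is +10. The rule splits by letter class: vowels +10, consonants +1.
For route: r(cons)+1=s, o(vowel)+10=y, u(vowel)+10=e, t(cons)+1=u, e(vowel)+10=o.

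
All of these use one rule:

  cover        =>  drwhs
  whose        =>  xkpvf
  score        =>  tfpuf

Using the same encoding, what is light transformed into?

Shifts by position in cover: pos 0: c→d (+1), pos 1: o→r (+3), pos 2: v→w (+1), pos 3: e→h (+3) — repeating every 2. The shifts repeat in a cycle of length 2: positions 0,1,… shift by +1, +3, then the pattern repeats.
For light: l+1=m, i+3=l, g+1=h, h+3=k, t+1=u.

mlhku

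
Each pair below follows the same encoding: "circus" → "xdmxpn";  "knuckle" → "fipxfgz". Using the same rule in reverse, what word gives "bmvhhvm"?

grammar

It's a constant shift of +21 (ROT21).
Undoing it on bmvhhvm: b−21=g, m−21=r, v−21=a, h−21=m, h−21=m, v−21=a, m−21=r.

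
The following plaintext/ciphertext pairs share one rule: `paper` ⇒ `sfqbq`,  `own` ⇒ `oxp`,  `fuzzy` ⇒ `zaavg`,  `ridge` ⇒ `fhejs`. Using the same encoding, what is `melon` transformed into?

The output letters match the input read backwards, each shifted +1: paper reversed is repap. Two steps: reverse the string, then apply a Caesar shift of +1.
On melon: reverse → nolem; then shift: n+1=o, o+1=p, l+1=m, e+1=f, m+1=n.

opmfn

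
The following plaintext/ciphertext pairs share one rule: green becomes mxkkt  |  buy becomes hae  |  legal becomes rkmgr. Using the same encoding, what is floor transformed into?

Each letter is shifted forward by 6 in the alphabet (a Caesar shift of +6).
On floor: f+6=l, l+6=r, o+6=u, o+6=u, r+6=x.

lruux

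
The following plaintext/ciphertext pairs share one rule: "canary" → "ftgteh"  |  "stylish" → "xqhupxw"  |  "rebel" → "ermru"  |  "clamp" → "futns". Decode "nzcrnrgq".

c(2)→f(5) and a(0)→t(19) fit y≡19x+19 (mod 26); the inverse of 19 mod 26 is 11. Each letter's alphabet position (a=0..z=25) is mapped through 19·x+19 mod 26 — an affine cipher.
Undoing it on nzcrnrgq: n(13)→11·(13−19)≡12=m; z(25)→11·(25−19)≡14=o; c(2)→11·(2−19)≡21=v; r(17)→11·(17−19)≡4=e; n(13)→11·(13−19)≡12=m; r(17)→11·(17−19)≡4=e; g(6)→11·(6−19)≡13=n; q(16)→11·(16−19)≡19=t (all mod 26).

movement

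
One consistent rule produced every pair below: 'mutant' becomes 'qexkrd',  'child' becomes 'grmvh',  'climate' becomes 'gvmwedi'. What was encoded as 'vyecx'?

roast

Shifts by position in mutant: pos 0: m→q (+4), pos 1: u→e (+10), pos 2: t→x (+4), pos 3: a→k (+10) — repeating every 2. It's a Vigenère-style cipher with numeric key [4,10]: position i shifts by key[i mod 2].
Undoing it on vyecx: v−4=r, y−10=o, e−4=a, c−10=s, x−4=t.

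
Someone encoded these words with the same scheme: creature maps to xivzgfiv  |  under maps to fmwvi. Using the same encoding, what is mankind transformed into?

Each pair mirrors across the alphabet (c↔x, r↔i, e↔v): positions sum to 25. Each letter is replaced by its mirror in the alphabet: a↔z, b↔y, c↔x, and so on (the Atbash cipher).
Applying it to mankind: m↔n, a↔z, n↔m, k↔p, i↔r, n↔m, d↔w.

nzmprmw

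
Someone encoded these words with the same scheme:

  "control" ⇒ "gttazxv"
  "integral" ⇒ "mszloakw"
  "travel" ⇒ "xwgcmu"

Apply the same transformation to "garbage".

kfxiipo

In control: c→g is +4, o→t is +5, n→t is +6, t→a is +7 — the shift increases by 1 each position. Each letter shifts forward by (position + 4), i.e. 4, 5, 6, … — the shift grows by one for each successive letter.
For garbage: g+4=k, a+5=f, r+6=x, b+7=i, a+8=i, g+9=p, e+10=o.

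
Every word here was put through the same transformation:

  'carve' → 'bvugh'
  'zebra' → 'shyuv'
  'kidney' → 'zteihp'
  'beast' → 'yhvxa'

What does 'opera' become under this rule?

Each letter's alphabet position (a=0..z=25) is mapped through 3·x+21 mod 26 — an affine cipher.
Applying it to opera: o(14)→3·14+21≡11=l; p(15)→3·15+21≡14=o; e(4)→3·4+21≡7=h; r(17)→3·17+21≡20=u; a(0)→3·0+21≡21=v (all mod 26).

lohuv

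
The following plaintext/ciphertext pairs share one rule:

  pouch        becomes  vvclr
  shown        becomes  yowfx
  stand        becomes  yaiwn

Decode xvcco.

route

Letter i (0-indexed) is shifted by i+6, so successive shifts are 6, 7, 8, ….
Reversing it on xvcco: x−6=r, v−7=o, c−8=u, c−9=t, o−10=e.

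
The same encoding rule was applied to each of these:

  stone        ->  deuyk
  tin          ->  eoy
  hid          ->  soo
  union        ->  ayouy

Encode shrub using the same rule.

dscam

The shift depends on letter class: consonant s→d is +11, but vowel o→u is +6. Vowels shift forward by 6 and consonants shift forward by 11.
Applying it to shrub: s(cons)+11=d, h(cons)+11=s, r(cons)+11=c, u(vowel)+6=a, b(cons)+11=m.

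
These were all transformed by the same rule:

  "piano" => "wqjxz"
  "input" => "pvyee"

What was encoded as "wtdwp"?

In piano: p→w is +7, i→q is +8, a→j is +9, n→x is +10 — the shift increases by 1 each position. Each letter shifts forward by (position + 7), i.e. 7, 8, 9, … — the shift grows by one for each successive letter.
Undoing it on wtdwp: w−7=p, t−8=l, d−9=u, w−10=m, p−11=e.

plume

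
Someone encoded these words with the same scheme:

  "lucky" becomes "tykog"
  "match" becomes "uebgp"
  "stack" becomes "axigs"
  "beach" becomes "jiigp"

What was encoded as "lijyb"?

Shifts by position in lucky: pos 0: l→t (+8), pos 1: u→y (+4), pos 2: c→k (+8), pos 3: k→o (+4) — repeating every 2. It's a Vigenère-style cipher with numeric key [8,4]: position i shifts by key[i mod 2].
Reversing it on lijyb: l−8=d, i−4=e, j−8=b, y−4=u, b−8=t.

debut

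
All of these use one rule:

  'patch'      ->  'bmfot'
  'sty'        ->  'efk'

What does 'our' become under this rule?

Every letter moves 12 places later in the alphabet, wrapping around z→a.
Applying it to our: o+12=a, u+12=g, r+12=d.

agd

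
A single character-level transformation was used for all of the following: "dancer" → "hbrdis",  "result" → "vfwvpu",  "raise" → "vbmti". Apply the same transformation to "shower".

wisxis

Shifts by position in dancer: pos 0: d→h (+4), pos 1: a→b (+1), pos 2: n→r (+4), pos 3: c→d (+1) — repeating every 2. The shifts repeat in a cycle of length 2: positions 0,1,… shift by +4, +1, then the pattern repeats.
Applying it to shower: s+4=w, h+1=i, o+4=s, w+1=x, e+4=i, r+1=s.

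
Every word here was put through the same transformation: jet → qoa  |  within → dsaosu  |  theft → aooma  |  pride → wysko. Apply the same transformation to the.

Vowels shift forward by 10 and consonants shift forward by 7.
On the: t(cons)+7=a, h(cons)+7=o, e(vowel)+10=o.

aoo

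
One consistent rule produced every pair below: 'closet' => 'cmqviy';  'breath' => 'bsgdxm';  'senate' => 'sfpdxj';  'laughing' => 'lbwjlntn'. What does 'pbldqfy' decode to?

pajamas

In closet: c→c is +0, l→m is +1, o→q is +2, s→v is +3 — the shift increases by 1 each position. The shift increases by 1 at each position, starting from +0: 0, 1, 2, ….
Undoing it on pbldqfy: p−0=p, b−1=a, l−2=j, d−3=a, q−4=m, f−5=a, y−6=s.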